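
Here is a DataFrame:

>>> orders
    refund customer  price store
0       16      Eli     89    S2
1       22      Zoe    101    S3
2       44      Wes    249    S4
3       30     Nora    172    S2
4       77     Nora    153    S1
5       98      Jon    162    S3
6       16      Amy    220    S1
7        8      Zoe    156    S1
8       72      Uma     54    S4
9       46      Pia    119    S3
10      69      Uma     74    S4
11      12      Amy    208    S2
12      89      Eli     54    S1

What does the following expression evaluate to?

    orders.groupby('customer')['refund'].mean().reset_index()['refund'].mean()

group by customer, mean of refund:
customer
Amy     14.0
Eli     52.5
Jon     98.0
Nora    53.5
Pia     46.0
Uma     70.5
Wes     44.0
Zoe     15.0
Name: refund, dtype: float64
reset_index():
  customer  refund
0      Amy    14.0
1      Eli    52.5
2      Jon    98.0
3     Nora    53.5
4      Pia    46.0
5      Uma    70.5
6      Wes    44.0
7      Zoe    15.0
So mean() = 49.1875.

49.1875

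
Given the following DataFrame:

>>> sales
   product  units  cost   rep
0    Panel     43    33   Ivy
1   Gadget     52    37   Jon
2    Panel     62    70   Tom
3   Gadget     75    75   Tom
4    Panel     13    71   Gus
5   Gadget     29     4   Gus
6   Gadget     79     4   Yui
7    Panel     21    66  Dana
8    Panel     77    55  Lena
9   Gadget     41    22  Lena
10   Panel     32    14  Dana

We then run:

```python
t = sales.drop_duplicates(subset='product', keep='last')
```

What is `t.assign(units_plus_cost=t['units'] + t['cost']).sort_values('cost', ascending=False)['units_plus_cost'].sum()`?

109

drop duplicate product (keep=last):
   product  units  cost   rep
9   Gadget     41    22  Lena
10   Panel     32    14  Dana
add column units_plus_cost = t['units'] + t['cost']:
   product  units  cost   rep  units_plus_cost
9   Gadget     41    22  Lena               63
10   Panel     32    14  Dana               46
sort by cost descending:
   product  units  cost   rep  units_plus_cost
9   Gadget     41    22  Lena               63
10   Panel     32    14  Dana               46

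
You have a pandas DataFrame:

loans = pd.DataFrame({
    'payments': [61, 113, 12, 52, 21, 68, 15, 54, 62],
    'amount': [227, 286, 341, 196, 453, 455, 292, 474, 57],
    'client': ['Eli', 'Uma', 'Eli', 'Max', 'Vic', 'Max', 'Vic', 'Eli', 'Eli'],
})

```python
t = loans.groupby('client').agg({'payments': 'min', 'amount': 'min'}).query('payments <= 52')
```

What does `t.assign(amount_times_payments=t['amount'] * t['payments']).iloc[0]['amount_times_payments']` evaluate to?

group by client: min(payments), min(amount):
        payments  amount
client                  
Eli           12      57
Max           52     196
Uma          113     286
Vic           15     292
filter rows where payments <= 52:
        payments  amount
client                  
Eli           12      57
Max           52     196
Vic           15     292
add column amount_times_payments = t['amount'] * t['payments']:
        payments  amount  amount_times_payments
client                                         
Eli           12      57                    684
Max           52     196                  10192
Vic           15     292                   4380
Reading off the value at position 0, column 'amount_times_payments', we get 684.

684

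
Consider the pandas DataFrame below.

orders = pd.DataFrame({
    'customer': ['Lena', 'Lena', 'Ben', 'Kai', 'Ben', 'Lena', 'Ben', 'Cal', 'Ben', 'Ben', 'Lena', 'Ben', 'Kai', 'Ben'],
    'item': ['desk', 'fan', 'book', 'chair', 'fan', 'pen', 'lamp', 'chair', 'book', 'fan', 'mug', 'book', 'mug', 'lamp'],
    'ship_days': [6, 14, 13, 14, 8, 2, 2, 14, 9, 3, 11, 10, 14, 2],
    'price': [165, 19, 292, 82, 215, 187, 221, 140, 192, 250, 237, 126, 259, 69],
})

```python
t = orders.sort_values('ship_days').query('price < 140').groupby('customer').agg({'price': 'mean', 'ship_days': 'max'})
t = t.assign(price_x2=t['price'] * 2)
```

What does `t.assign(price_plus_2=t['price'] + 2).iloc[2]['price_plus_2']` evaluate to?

21.0

sort by ship_days:
   customer   item  ship_days  price
5      Lena    pen          2    187
6       Ben   lamp          2    221
13      Ben   lamp          2     69
9       Ben    fan          3    250
0      Lena   desk          6    165
4       Ben    fan          8    215
8       Ben   book          9    192
11      Ben   book         10    126
10     Lena    mug         11    237
2       Ben   book         13    292
1      Lena    fan         14     19
3       Kai  chair         14     82
7       Cal  chair         14    140
12      Kai    mug         14    259
filter rows where price < 140:
   customer   item  ship_days  price
13      Ben   lamp          2     69
11      Ben   book         10    126
1      Lena    fan         14     19
3       Kai  chair         14     82
group by customer: mean(price), max(ship_days):
          price  ship_days
customer                  
Ben        97.5         10
Kai        82.0         14
Lena       19.0         14
add column price_x2 = t['price'] * 2:
          price  ship_days  price_x2
customer                            
Ben        97.5         10     195.0
Kai        82.0         14     164.0
Lena       19.0         14      38.0
add column price_plus_2 = t['price'] + 2:
          price  ship_days  price_x2  price_plus_2
customer                                          
Ben        97.5         10     195.0          99.5
Kai        82.0         14     164.0          84.0
Lena       19.0         14      38.0          21.0
Then the value at position 2, column 'price_plus_2': 21.0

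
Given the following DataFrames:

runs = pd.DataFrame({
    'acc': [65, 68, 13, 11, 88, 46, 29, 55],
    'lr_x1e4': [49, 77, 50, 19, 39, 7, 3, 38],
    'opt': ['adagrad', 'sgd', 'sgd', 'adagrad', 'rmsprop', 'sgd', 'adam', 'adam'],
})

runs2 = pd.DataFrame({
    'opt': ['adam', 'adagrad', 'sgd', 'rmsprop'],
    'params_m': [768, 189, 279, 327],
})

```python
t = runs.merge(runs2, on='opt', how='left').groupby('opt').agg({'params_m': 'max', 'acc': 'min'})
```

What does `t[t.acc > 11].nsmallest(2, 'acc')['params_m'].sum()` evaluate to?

merge on 'opt' (how='left') → 8 rows:
   acc  lr_x1e4      opt  params_m
0   65       49  adagrad       189
1   68       77      sgd       279
2   13       50      sgd       279
3   11       19  adagrad       189
4   88       39  rmsprop       327
5   46        7      sgd       279
6   29        3     adam       768
7   55       38     adam       768
group by opt: max(params_m), min(acc):
         params_m  acc
opt                   
adagrad       189   11
adam          768   29
rmsprop       327   88
sgd           279   13
filter rows where acc > 11:
         params_m  acc
opt                   
adam          768   29
rmsprop       327   88
sgd           279   13
take 2 rows with smallest acc:
      params_m  acc
opt                
sgd        279   13
adam       768   29
Hence 1047.

1047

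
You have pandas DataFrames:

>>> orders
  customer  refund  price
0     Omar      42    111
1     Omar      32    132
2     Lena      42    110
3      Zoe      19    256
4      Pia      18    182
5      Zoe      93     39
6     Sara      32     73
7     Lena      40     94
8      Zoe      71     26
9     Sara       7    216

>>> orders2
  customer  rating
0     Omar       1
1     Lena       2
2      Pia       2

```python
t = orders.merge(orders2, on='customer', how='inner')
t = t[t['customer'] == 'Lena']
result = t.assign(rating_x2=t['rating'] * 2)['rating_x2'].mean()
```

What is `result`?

merge on 'customer' (how='inner') → 5 rows:
  customer  refund  price  rating
0     Omar      42    111       1
1     Omar      32    132       1
2     Lena      42    110       2
3      Pia      18    182       2
4     Lena      40     94       2
filter rows where customer == 'Lena':
  customer  refund  price  rating
2     Lena      42    110       2
4     Lena      40     94       2
add column rating_x2 = t['rating'] * 2:
  customer  refund  price  rating  rating_x2
2     Lena      42    110       2          4
4     Lena      40     94       2          4
Hence 4.0.

4.0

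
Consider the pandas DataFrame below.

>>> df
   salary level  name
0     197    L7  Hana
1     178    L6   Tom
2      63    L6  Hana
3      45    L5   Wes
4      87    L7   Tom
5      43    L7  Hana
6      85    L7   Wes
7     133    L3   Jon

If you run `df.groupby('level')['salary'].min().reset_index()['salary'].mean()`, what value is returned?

71.0

group by level, min of salary:
level
L3    133
L5     45
L6     63
L7     43
Name: salary, dtype: int64
reset_index():
  level  salary
0    L3     133
1    L5      45
2    L6      63
3    L7      43
mean of column 'salary' → 71.0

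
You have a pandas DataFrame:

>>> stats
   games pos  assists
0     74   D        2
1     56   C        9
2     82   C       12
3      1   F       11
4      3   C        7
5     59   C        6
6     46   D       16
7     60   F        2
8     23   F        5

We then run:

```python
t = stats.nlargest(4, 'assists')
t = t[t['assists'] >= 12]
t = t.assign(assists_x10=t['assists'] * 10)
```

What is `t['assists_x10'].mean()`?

140.0

take 4 rows with largest assists:
   games pos  assists
6     46   D       16
2     82   C       12
3      1   F       11
1     56   C        9
filter rows where assists >= 12:
   games pos  assists
6     46   D       16
2     82   C       12
add column assists_x10 = t['assists'] * 10:
   games pos  assists  assists_x10
6     46   D       16          160
2     82   C       12          120
Hence 140.0.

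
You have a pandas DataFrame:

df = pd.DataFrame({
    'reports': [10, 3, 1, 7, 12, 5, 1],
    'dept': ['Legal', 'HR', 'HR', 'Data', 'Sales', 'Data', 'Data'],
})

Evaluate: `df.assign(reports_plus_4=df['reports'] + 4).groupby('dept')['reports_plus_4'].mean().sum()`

44.3333333333

add column reports_plus_4 = df['reports'] + 4:
   reports   dept  reports_plus_4
0       10  Legal              14
1        3     HR               7
2        1     HR               5
3        7   Data              11
4       12  Sales              16
5        5   Data               9
6        1   Data               5
group by dept, mean of reports_plus_4:
dept
Data      8.333333
HR        6.000000
Legal    14.000000
Sales    16.000000
Name: reports_plus_4, dtype: float64
Taking the sum of the resulting series gives 44.3333333333.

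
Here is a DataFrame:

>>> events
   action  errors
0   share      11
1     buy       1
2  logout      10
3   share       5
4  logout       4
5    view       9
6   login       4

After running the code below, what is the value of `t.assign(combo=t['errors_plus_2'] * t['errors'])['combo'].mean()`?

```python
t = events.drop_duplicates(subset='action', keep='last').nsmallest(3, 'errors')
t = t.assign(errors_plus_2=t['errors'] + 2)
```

17.0

drop duplicate action (keep=last):
   action  errors
1     buy       1
3   share       5
4  logout       4
5    view       9
6   login       4
take 3 rows with smallest errors:
   action  errors
1     buy       1
4  logout       4
6   login       4
add column errors_plus_2 = t['errors'] + 2:
   action  errors  errors_plus_2
1     buy       1              3
4  logout       4              6
6   login       4              6
add column combo = t['errors_plus_2'] * t['errors']:
   action  errors  errors_plus_2  combo
1     buy       1              3      3
4  logout       4              6     24
6   login       4              6     24
mean of column 'combo' → 17.0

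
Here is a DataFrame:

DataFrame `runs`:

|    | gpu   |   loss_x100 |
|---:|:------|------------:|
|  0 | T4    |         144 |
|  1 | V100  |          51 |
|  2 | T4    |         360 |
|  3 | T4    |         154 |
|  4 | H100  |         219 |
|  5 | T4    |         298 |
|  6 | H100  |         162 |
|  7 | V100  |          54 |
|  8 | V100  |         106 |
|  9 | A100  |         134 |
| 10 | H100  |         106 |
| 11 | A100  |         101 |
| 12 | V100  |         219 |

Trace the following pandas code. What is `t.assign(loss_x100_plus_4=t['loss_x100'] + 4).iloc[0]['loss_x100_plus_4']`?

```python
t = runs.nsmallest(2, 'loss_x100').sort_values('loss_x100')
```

take 2 rows with smallest loss_x100:
    gpu  loss_x100
1  V100         51
7  V100         54
sort by loss_x100:
    gpu  loss_x100
1  V100         51
7  V100         54
add column loss_x100_plus_4 = t['loss_x100'] + 4:
    gpu  loss_x100  loss_x100_plus_4
1  V100         51                55
7  V100         54                58
The value at position 0, column 'loss_x100_plus_4' is 55.

55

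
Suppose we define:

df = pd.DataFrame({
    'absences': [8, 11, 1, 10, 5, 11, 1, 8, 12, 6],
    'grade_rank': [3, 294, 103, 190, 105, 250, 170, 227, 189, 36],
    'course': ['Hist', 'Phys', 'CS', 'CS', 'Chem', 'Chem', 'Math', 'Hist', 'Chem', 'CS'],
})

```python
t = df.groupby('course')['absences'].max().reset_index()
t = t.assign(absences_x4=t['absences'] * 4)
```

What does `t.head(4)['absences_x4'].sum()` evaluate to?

group by course, max of absences:
course
CS      10
Chem    12
Hist     8
Math     1
Phys    11
Name: absences, dtype: int64
reset_index():
  course  absences
0     CS        10
1   Chem        12
2   Hist         8
3   Math         1
4   Phys        11
add column absences_x4 = t['absences'] * 4:
  course  absences  absences_x4
0     CS        10           40
1   Chem        12           48
2   Hist         8           32
3   Math         1            4
4   Phys        11           44
take first 4 rows:
  course  absences  absences_x4
0     CS        10           40
1   Chem        12           48
2   Hist         8           32
3   Math         1            4

124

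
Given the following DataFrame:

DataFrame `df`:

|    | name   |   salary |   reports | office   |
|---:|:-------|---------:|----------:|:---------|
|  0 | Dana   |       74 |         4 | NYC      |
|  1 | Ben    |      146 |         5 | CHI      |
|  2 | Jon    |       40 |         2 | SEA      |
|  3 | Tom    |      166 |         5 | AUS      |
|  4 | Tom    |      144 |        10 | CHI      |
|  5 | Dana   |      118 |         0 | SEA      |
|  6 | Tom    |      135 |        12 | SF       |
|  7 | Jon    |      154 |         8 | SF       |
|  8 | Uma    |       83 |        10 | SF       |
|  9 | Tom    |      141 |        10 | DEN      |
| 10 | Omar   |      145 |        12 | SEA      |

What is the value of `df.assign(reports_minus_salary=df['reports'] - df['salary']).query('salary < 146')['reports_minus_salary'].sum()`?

-820

add column reports_minus_salary = df['reports'] - df['salary']:
    name  salary  reports office  reports_minus_salary
0   Dana      74        4    NYC                   -70
1    Ben     146        5    CHI                  -141
2    Jon      40        2    SEA                   -38
3    Tom     166        5    AUS                  -161
4    Tom     144       10    CHI                  -134
5   Dana     118        0    SEA                  -118
6    Tom     135       12     SF                  -123
7    Jon     154        8     SF                  -146
8    Uma      83       10     SF                   -73
9    Tom     141       10    DEN                  -131
10  Omar     145       12    SEA                  -133
filter rows where salary < 146:
    name  salary  reports office  reports_minus_salary
0   Dana      74        4    NYC                   -70
2    Jon      40        2    SEA                   -38
4    Tom     144       10    CHI                  -134
5   Dana     118        0    SEA                  -118
6    Tom     135       12     SF                  -123
8    Uma      83       10     SF                   -73
9    Tom     141       10    DEN                  -131
10  Omar     145       12    SEA                  -133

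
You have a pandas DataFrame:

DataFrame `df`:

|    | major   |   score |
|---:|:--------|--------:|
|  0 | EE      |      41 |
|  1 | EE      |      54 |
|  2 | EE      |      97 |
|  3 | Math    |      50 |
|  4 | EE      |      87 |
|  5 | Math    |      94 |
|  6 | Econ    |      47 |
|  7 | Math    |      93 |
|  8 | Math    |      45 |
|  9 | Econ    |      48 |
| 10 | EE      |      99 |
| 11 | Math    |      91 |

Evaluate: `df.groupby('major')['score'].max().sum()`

group by major, max of score:
major
EE      99
Econ    48
Math    94
Name: score, dtype: int64
Then the sum of the resulting series: 241

241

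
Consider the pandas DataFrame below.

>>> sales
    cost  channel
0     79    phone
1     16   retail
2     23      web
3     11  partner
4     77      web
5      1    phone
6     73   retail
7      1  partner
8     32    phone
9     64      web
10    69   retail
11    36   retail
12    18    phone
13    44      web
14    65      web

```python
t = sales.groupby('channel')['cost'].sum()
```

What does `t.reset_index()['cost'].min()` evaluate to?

group by channel, sum of cost:
channel
partner     12
phone      130
retail     194
web        273
Name: cost, dtype: int64
reset_index():
   channel  cost
0  partner    12
1    phone   130
2   retail   194
3      web   273

12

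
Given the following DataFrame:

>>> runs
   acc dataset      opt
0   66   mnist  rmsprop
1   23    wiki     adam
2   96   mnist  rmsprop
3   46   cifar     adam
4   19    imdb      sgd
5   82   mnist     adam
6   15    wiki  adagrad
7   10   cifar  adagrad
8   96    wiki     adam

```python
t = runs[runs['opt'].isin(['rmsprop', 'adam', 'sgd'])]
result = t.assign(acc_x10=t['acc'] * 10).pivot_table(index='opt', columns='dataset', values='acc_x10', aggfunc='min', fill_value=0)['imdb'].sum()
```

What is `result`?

filter rows where opt in ['rmsprop', 'adam', 'sgd']:
   acc dataset      opt
0   66   mnist  rmsprop
1   23    wiki     adam
2   96   mnist  rmsprop
3   46   cifar     adam
4   19    imdb      sgd
5   82   mnist     adam
8   96    wiki     adam
add column acc_x10 = t['acc'] * 10:
   acc dataset      opt  acc_x10
0   66   mnist  rmsprop      660
1   23    wiki     adam      230
2   96   mnist  rmsprop      960
3   46   cifar     adam      460
4   19    imdb      sgd      190
5   82   mnist     adam      820
8   96    wiki     adam      960
pivot: rows=opt, cols=dataset, min(acc_x10):
dataset  cifar  imdb  mnist  wiki
opt                              
adam       460     0    820   230
rmsprop      0     0    660     0
sgd          0   190      0     0
Hence 190.

190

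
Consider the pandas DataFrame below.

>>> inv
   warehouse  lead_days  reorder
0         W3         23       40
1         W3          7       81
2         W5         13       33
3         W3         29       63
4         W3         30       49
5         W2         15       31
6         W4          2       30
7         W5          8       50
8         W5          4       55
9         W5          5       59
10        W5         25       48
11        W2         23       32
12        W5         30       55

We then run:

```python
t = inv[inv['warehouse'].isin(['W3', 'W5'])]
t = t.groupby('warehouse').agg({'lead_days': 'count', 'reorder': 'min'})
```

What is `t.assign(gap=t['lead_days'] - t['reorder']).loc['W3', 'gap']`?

filter rows where warehouse in ['W3', 'W5']:
   warehouse  lead_days  reorder
0         W3         23       40
1         W3          7       81
2         W5         13       33
3         W3         29       63
4         W3         30       49
7         W5          8       50
8         W5          4       55
9         W5          5       59
10        W5         25       48
12        W5         30       55
group by warehouse: count(lead_days), min(reorder):
           lead_days  reorder
warehouse                    
W3                 4       40
W5                 6       33
add column gap = t['lead_days'] - t['reorder']:
           lead_days  reorder  gap
warehouse                         
W3                 4       40  -36
W5                 6       33  -27

-36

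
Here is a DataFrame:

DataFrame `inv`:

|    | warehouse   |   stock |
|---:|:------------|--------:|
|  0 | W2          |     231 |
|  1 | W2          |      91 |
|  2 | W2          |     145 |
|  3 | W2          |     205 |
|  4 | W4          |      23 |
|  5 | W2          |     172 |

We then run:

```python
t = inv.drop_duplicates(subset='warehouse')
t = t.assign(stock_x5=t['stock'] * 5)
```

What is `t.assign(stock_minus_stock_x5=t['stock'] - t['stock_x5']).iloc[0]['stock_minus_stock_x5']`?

drop duplicate warehouse (keep=first):
  warehouse  stock
0        W2    231
4        W4     23
add column stock_x5 = t['stock'] * 5:
  warehouse  stock  stock_x5
0        W2    231      1155
4        W4     23       115
add column stock_minus_stock_x5 = t['stock'] - t['stock_x5']:
  warehouse  stock  stock_x5  stock_minus_stock_x5
0        W2    231      1155                  -924
4        W4     23       115                   -92

-924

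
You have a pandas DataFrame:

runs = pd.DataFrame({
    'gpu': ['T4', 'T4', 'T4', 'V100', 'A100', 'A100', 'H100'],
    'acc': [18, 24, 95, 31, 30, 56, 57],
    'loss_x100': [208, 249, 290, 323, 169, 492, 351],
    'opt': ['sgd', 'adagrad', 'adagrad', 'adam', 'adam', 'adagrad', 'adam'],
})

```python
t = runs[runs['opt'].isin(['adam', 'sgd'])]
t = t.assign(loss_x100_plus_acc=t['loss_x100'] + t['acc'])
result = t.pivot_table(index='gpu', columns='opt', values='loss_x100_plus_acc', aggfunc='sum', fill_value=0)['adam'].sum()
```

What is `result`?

filter rows where opt in ['adam', 'sgd']:
    gpu  acc  loss_x100   opt
0    T4   18        208   sgd
3  V100   31        323  adam
4  A100   30        169  adam
6  H100   57        351  adam
add column loss_x100_plus_acc = t['loss_x100'] + t['acc']:
    gpu  acc  loss_x100   opt  loss_x100_plus_acc
0    T4   18        208   sgd                 226
3  V100   31        323  adam                 354
4  A100   30        169  adam                 199
6  H100   57        351  adam                 408
pivot: rows=gpu, cols=opt, sum(loss_x100_plus_acc):
opt   adam  sgd
gpu            
A100   199    0
H100   408    0
T4       0  226
V100   354    0
Finally, sum of column 'adam' = 961.

961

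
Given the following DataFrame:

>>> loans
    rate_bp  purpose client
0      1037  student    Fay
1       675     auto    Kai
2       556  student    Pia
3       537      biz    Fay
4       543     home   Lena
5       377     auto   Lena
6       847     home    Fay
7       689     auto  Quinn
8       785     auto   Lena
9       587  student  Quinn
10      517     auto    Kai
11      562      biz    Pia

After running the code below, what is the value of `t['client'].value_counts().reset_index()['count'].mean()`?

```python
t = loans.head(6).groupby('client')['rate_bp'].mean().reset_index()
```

take first 6 rows:
   rate_bp  purpose client
0     1037  student    Fay
1      675     auto    Kai
2      556  student    Pia
3      537      biz    Fay
4      543     home   Lena
5      377     auto   Lena
group by client, mean of rate_bp:
client
Fay     787.0
Kai     675.0
Lena    460.0
Pia     556.0
Name: rate_bp, dtype: float64
reset_index():
  client  rate_bp
0    Fay    787.0
1    Kai    675.0
2   Lena    460.0
3    Pia    556.0
value_counts of client:
client
Fay     1
Kai     1
Lena    1
Pia     1
Name: count, dtype: int64
reset_index():
  client  count
0    Fay      1
1    Kai      1
2   Lena      1
3    Pia      1
Taking the mean of column 'count' gives 1.0.

1.0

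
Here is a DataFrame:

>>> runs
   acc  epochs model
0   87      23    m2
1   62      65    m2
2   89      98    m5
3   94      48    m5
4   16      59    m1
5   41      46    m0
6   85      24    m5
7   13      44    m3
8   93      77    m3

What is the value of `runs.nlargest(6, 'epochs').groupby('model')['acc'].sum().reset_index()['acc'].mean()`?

take 6 rows with largest epochs:
   acc  epochs model
2   89      98    m5
8   93      77    m3
1   62      65    m2
4   16      59    m1
3   94      48    m5
5   41      46    m0
group by model, sum of acc:
model
m0     41
m1     16
m2     62
m3     93
m5    183
Name: acc, dtype: int64
reset_index():
  model  acc
0    m0   41
1    m1   16
2    m2   62
3    m3   93
4    m5  183
The mean of column 'acc' is 79.0.

79.0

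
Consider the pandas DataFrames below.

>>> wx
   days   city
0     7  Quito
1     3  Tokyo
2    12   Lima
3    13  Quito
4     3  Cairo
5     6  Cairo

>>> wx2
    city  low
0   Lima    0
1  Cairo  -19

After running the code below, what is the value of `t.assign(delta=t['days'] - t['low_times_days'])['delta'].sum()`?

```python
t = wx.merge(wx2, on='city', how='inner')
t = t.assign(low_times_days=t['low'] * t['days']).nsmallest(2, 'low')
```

180

merge on 'city' (how='inner') → 3 rows:
   days   city  low
0    12   Lima    0
1     3  Cairo  -19
2     6  Cairo  -19
add column low_times_days = t['low'] * t['days']:
   days   city  low  low_times_days
0    12   Lima    0               0
1     3  Cairo  -19             -57
2     6  Cairo  -19            -114
take 2 rows with smallest low:
   days   city  low  low_times_days
1     3  Cairo  -19             -57
2     6  Cairo  -19            -114
add column delta = t['days'] - t['low_times_days']:
   days   city  low  low_times_days  delta
1     3  Cairo  -19             -57     60
2     6  Cairo  -19            -114    120
Finally, sum of column 'delta' = 180.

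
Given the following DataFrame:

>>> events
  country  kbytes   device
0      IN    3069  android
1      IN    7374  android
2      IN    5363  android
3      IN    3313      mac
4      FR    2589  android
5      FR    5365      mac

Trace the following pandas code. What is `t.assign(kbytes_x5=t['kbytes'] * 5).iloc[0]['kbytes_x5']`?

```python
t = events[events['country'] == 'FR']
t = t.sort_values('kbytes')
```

12945

filter rows where country == 'FR':
  country  kbytes   device
4      FR    2589  android
5      FR    5365      mac
sort by kbytes:
  country  kbytes   device
4      FR    2589  android
5      FR    5365      mac
add column kbytes_x5 = t['kbytes'] * 5:
  country  kbytes   device  kbytes_x5
4      FR    2589  android      12945
5      FR    5365      mac      26825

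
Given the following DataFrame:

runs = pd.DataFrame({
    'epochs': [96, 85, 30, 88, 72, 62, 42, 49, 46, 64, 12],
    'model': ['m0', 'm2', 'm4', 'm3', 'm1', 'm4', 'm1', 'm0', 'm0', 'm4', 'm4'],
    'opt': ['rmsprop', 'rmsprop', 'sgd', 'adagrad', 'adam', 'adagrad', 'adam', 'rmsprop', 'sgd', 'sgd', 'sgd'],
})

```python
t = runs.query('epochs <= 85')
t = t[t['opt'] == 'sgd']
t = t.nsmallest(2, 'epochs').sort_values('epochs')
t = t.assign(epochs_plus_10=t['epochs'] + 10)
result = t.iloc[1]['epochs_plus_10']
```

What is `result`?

filter rows where epochs <= 85:
    epochs model      opt
1       85    m2  rmsprop
2       30    m4      sgd
4       72    m1     adam
5       62    m4  adagrad
6       42    m1     adam
7       49    m0  rmsprop
8       46    m0      sgd
9       64    m4      sgd
10      12    m4      sgd
filter rows where opt == 'sgd':
    epochs model  opt
2       30    m4  sgd
8       46    m0  sgd
9       64    m4  sgd
10      12    m4  sgd
take 2 rows with smallest epochs:
    epochs model  opt
10      12    m4  sgd
2       30    m4  sgd
sort by epochs:
    epochs model  opt
10      12    m4  sgd
2       30    m4  sgd
add column epochs_plus_10 = t['epochs'] + 10:
    epochs model  opt  epochs_plus_10
10      12    m4  sgd              22
2       30    m4  sgd              40
Hence 40.

40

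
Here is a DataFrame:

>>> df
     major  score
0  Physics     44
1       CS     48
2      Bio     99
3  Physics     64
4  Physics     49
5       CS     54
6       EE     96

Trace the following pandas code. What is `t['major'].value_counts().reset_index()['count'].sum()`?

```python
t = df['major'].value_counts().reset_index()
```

4

value_counts of major:
major
Physics    3
CS         2
Bio        1
EE         1
Name: count, dtype: int64
reset_index():
     major  count
0  Physics      3
1       CS      2
2      Bio      1
3       EE      1
value_counts of major:
major
Physics    1
CS         1
Bio        1
EE         1
Name: count, dtype: int64
reset_index():
     major  count
0  Physics      1
1       CS      1
2      Bio      1
3       EE      1
Reading off the sum of column 'count', we get 4.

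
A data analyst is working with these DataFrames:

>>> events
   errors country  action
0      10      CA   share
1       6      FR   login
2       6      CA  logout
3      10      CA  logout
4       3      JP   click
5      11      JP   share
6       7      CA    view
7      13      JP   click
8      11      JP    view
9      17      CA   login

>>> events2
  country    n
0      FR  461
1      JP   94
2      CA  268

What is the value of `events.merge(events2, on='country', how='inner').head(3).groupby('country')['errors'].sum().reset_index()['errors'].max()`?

merge on 'country' (how='inner') → 10 rows:
   errors country  action    n
0      10      CA   share  268
1       6      FR   login  461
2       6      CA  logout  268
3      10      CA  logout  268
4       3      JP   click   94
5      11      JP   share   94
6       7      CA    view  268
7      13      JP   click   94
8      11      JP    view   94
9      17      CA   login  268
take first 3 rows:
   errors country  action    n
0      10      CA   share  268
1       6      FR   login  461
2       6      CA  logout  268
group by country, sum of errors:
country
CA    16
FR     6
Name: errors, dtype: int64
reset_index():
  country  errors
0      CA      16
1      FR       6
Taking the max of column 'errors' gives 16.

16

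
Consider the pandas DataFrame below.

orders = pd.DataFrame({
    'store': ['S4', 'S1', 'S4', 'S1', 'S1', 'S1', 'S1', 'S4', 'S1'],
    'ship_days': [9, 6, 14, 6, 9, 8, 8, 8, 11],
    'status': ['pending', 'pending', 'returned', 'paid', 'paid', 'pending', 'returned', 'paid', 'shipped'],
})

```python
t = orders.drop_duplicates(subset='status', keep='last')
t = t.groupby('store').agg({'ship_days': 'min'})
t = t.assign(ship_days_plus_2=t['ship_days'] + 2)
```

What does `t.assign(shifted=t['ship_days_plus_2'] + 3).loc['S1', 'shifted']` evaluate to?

13

drop duplicate status (keep=last):
  store  ship_days    status
5    S1          8   pending
6    S1          8  returned
7    S4          8      paid
8    S1         11   shipped
group by store, min of ship_days:
       ship_days
store           
S1             8
S4             8
add column ship_days_plus_2 = t['ship_days'] + 2:
       ship_days  ship_days_plus_2
store                             
S1             8                10
S4             8                10
add column shifted = t['ship_days_plus_2'] + 3:
       ship_days  ship_days_plus_2  shifted
store                                      
S1             8                10       13
S4             8                10       13
Then the value at row 'S1', column 'shifted': 13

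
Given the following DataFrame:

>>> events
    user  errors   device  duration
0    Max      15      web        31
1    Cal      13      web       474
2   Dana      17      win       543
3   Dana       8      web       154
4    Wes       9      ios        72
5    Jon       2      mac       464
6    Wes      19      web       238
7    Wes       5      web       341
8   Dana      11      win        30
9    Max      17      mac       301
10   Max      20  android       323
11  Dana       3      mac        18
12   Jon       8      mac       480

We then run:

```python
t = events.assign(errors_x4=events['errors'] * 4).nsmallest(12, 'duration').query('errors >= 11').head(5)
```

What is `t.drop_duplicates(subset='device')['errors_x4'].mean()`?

63.0

add column errors_x4 = events['errors'] * 4:
    user  errors   device  duration  errors_x4
0    Max      15      web        31         60
1    Cal      13      web       474         52
2   Dana      17      win       543         68
3   Dana       8      web       154         32
4    Wes       9      ios        72         36
5    Jon       2      mac       464          8
6    Wes      19      web       238         76
7    Wes       5      web       341         20
8   Dana      11      win        30         44
9    Max      17      mac       301         68
10   Max      20  android       323         80
11  Dana       3      mac        18         12
12   Jon       8      mac       480         32
take 12 rows with smallest duration:
    user  errors   device  duration  errors_x4
11  Dana       3      mac        18         12
8   Dana      11      win        30         44
0    Max      15      web        31         60
4    Wes       9      ios        72         36
3   Dana       8      web       154         32
6    Wes      19      web       238         76
9    Max      17      mac       301         68
10   Max      20  android       323         80
7    Wes       5      web       341         20
5    Jon       2      mac       464          8
1    Cal      13      web       474         52
12   Jon       8      mac       480         32
filter rows where errors >= 11:
    user  errors   device  duration  errors_x4
8   Dana      11      win        30         44
0    Max      15      web        31         60
6    Wes      19      web       238         76
9    Max      17      mac       301         68
10   Max      20  android       323         80
1    Cal      13      web       474         52
take first 5 rows:
    user  errors   device  duration  errors_x4
8   Dana      11      win        30         44
0    Max      15      web        31         60
6    Wes      19      web       238         76
9    Max      17      mac       301         68
10   Max      20  android       323         80
drop duplicate device (keep=first):
    user  errors   device  duration  errors_x4
8   Dana      11      win        30         44
0    Max      15      web        31         60
9    Max      17      mac       301         68
10   Max      20  android       323         80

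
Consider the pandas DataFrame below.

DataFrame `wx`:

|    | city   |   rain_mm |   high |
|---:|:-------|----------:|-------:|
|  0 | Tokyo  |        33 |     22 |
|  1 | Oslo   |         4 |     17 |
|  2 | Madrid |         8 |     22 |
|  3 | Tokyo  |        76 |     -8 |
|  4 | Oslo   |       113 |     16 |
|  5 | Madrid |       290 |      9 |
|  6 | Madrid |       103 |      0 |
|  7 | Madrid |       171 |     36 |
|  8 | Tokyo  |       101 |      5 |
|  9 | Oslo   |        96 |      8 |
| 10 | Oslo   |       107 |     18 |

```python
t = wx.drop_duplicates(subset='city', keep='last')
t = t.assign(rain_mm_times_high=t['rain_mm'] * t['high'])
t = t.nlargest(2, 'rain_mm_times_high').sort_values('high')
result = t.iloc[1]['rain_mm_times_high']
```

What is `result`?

drop duplicate city (keep=last):
      city  rain_mm  high
7   Madrid      171    36
8    Tokyo      101     5
10    Oslo      107    18
add column rain_mm_times_high = t['rain_mm'] * t['high']:
      city  rain_mm  high  rain_mm_times_high
7   Madrid      171    36                6156
8    Tokyo      101     5                 505
10    Oslo      107    18                1926
take 2 rows with largest rain_mm_times_high:
      city  rain_mm  high  rain_mm_times_high
7   Madrid      171    36                6156
10    Oslo      107    18                1926
sort by high:
      city  rain_mm  high  rain_mm_times_high
10    Oslo      107    18                1926
7   Madrid      171    36                6156

6156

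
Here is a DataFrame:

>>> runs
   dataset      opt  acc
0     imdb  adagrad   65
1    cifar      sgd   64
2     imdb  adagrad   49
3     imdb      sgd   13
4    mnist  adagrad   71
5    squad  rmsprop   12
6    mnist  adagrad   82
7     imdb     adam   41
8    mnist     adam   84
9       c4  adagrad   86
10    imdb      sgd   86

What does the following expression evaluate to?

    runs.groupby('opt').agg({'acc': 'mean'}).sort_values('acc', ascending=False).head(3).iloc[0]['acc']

group by opt, mean of acc:
               acc
opt               
adagrad  70.600000
adam     62.500000
rmsprop  12.000000
sgd      54.333333
sort by acc descending:
               acc
opt               
adagrad  70.600000
adam     62.500000
sgd      54.333333
rmsprop  12.000000
take first 3 rows:
               acc
opt               
adagrad  70.600000
adam     62.500000
sgd      54.333333
value at position 0, column 'acc' → 70.6

70.6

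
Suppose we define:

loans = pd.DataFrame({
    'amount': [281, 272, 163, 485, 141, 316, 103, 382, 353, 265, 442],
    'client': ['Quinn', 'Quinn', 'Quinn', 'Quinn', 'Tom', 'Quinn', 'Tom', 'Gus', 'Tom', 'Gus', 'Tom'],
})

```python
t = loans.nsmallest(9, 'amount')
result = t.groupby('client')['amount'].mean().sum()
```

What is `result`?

780.5

take 9 rows with smallest amount:
   amount client
6     103    Tom
4     141    Tom
2     163  Quinn
9     265    Gus
1     272  Quinn
0     281  Quinn
5     316  Quinn
8     353    Tom
7     382    Gus
group by client, mean of amount:
client
Gus      323.5
Quinn    258.0
Tom      199.0
Name: amount, dtype: float64
So sum() = 780.5.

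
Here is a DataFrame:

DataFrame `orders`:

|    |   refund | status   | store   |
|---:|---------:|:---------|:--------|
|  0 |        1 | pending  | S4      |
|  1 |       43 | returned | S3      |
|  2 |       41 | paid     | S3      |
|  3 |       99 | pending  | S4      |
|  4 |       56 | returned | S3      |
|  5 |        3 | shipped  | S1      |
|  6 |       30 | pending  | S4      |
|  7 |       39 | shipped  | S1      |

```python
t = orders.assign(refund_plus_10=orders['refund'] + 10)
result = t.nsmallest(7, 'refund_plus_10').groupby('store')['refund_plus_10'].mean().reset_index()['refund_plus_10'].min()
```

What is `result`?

add column refund_plus_10 = orders['refund'] + 10:
   refund    status store  refund_plus_10
0       1   pending    S4              11
1      43  returned    S3              53
2      41      paid    S3              51
3      99   pending    S4             109
4      56  returned    S3              66
5       3   shipped    S1              13
6      30   pending    S4              40
7      39   shipped    S1              49
take 7 rows with smallest refund_plus_10:
   refund    status store  refund_plus_10
0       1   pending    S4              11
5       3   shipped    S1              13
6      30   pending    S4              40
7      39   shipped    S1              49
2      41      paid    S3              51
1      43  returned    S3              53
4      56  returned    S3              66
group by store, mean of refund_plus_10:
store
S1    31.000000
S3    56.666667
S4    25.500000
Name: refund_plus_10, dtype: float64
reset_index():
  store  refund_plus_10
0    S1       31.000000
1    S3       56.666667
2    S4       25.500000

25.5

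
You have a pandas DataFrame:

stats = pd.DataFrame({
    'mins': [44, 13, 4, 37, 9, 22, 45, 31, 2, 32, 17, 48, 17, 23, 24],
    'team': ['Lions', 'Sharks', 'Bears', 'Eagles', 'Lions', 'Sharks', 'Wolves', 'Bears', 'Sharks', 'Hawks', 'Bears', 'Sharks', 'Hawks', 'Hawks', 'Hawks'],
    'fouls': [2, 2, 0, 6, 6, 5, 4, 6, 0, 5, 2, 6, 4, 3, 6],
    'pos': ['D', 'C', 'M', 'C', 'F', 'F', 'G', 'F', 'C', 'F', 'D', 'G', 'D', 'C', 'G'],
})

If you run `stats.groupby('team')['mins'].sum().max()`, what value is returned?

group by team, sum of mins:
team
Bears     52
Eagles    37
Hawks     96
Lions     53
Sharks    85
Wolves    45
Name: mins, dtype: int64
Finally, max of the resulting series = 96.

96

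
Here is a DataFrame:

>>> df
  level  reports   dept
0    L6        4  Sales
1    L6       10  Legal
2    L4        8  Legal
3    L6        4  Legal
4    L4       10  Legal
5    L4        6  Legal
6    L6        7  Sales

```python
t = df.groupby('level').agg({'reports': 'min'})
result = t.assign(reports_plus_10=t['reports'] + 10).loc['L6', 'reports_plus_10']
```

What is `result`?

group by level, min of reports:
       reports
level         
L4           6
L6           4
add column reports_plus_10 = t['reports'] + 10:
       reports  reports_plus_10
level                          
L4           6               16
L6           4               14
Finally, value at row 'L6', column 'reports_plus_10' = 14.

14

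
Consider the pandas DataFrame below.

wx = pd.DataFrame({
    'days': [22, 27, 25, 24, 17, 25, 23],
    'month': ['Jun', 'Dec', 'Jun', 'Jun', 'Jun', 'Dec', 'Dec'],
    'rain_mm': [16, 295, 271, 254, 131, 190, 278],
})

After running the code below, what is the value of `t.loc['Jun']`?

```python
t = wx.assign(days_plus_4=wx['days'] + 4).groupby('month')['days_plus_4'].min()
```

21

add column days_plus_4 = wx['days'] + 4:
   days month  rain_mm  days_plus_4
0    22   Jun       16           26
1    27   Dec      295           31
2    25   Jun      271           29
3    24   Jun      254           28
4    17   Jun      131           21
5    25   Dec      190           29
6    23   Dec      278           27
group by month, min of days_plus_4:
month
Dec    27
Jun    21
Name: days_plus_4, dtype: int64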